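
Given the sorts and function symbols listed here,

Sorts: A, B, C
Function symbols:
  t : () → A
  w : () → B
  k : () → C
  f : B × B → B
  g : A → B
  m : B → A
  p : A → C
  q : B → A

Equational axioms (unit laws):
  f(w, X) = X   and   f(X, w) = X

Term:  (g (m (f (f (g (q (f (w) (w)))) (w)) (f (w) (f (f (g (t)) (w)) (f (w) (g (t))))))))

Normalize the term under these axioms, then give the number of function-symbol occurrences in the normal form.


size = 11

1. (g (m (f (f (g (q (f (w) (w)))) (w)) (f (w) (f (f (g (t)) (w)) (f (w) (g (t))))))))  →  (g (m (f (g (q (f (w) (w)))) (f (w) (f (f (g (t)) (w)) (f (w) (g (t))))))))
2. (g (m (f (g (q (f (w) (w)))) (f (w) (f (f (g (t)) (w)) (f (w) (g (t))))))))  →  (g (m (f (g (q (w))) (f (w) (f (f (g (t)) (w)) (f (w) (g (t))))))))
3. (g (m (f (g (q (w))) (f (w) (f (f (g (t)) (w)) (f (w) (g (t))))))))  →  (g (m (f (g (q (w))) (f (f (g (t)) (w)) (f (w) (g (t)))))))
4. (g (m (f (g (q (w))) (f (f (g (t)) (w)) (f (w) (g (t)))))))  →  (g (m (f (g (q (w))) (f (g (t)) (f (w) (g (t)))))))
5. (g (m (f (g (q (w))) (f (g (t)) (f (w) (g (t)))))))  →  (g (m (f (g (q (w))) (f (g (t)) (g (t))))))
normal form: (g (m (f (g (q (w))) (f (g (t)) (g (t))))))


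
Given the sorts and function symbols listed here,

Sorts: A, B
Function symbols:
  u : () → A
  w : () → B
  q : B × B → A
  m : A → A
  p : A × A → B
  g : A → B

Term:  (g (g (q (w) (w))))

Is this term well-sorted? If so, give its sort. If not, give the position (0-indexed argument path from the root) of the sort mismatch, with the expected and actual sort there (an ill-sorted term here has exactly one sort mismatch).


ill-sorted at position [0]: expected A, got B

      (w) : B
      (w) : B
    (q (w) (w)) : A
  (g (q (w) (w))) : B
(g (g (q (w) (w)))) : ✗ arg 0 at [0] has sort B, expected A


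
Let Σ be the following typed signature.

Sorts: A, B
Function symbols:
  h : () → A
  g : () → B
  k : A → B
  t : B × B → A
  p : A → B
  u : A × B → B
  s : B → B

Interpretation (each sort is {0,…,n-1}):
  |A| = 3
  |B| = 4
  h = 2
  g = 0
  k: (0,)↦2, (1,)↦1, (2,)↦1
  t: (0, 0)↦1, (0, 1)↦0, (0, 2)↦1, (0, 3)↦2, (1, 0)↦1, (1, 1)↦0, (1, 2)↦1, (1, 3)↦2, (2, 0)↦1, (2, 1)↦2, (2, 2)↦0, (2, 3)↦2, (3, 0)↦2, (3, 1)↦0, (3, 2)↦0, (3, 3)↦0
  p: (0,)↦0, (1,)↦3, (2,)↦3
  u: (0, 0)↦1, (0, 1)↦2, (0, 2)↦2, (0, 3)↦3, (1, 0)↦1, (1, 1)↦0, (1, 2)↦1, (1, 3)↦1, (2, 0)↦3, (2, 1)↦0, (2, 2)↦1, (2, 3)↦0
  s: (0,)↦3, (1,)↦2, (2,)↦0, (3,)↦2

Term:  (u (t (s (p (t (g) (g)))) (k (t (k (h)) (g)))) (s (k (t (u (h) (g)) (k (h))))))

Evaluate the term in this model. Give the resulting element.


  g = 0
  g = 0
  (t (g) (g)) = t(0, 0) = 1
  (p (t (g) (g))) = p(1,) = 3
  (s (p (t (g) (g)))) = s(3,) = 2
  h = 2
  (k (h)) = k(2,) = 1
  g = 0
  (t (k (h)) (g)) = t(1, 0) = 1
  (k (t (k (h)) (g))) = k(1,) = 1
  (t (s (p (t (g) (g)))) (k (t (k (h)) (g)))) = t(2, 1) = 2
  h = 2
  g = 0
  (u (h) (g)) = u(2, 0) = 3
  h = 2
  (k (h)) = k(2,) = 1
  (t (u (h) (g)) (k (h))) = t(3, 1) = 0
  (k (t (u (h) (g)) (k (h)))) = k(0,) = 2
  (s (k (t (u (h) (g)) (k (h))))) = s(2,) = 0
  (u (t (s (p (t (g) (g)))) (k (t (k (h)) (g)))) (s (k (t (u (h) (g)) (k (h)))))) = u(2, 0) = 3

value = 3


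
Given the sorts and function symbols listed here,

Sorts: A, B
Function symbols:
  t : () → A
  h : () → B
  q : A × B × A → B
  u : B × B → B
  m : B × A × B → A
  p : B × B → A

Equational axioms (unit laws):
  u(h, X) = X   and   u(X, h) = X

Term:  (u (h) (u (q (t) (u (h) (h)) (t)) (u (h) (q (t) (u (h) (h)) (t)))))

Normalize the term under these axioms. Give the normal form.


normal form = (u (q (t) (h) (t)) (q (t) (h) (t)))

1. (u (h) (u (q (t) (u (h) (h)) (t)) (u (h) (q (t) (u (h) (h)) (t)))))  →  (u (q (t) (u (h) (h)) (t)) (u (h) (q (t) (u (h) (h)) (t))))
2. (u (q (t) (u (h) (h)) (t)) (u (h) (q (t) (u (h) (h)) (t))))  →  (u (q (t) (h) (t)) (u (h) (q (t) (u (h) (h)) (t))))
3. (u (q (t) (h) (t)) (u (h) (q (t) (u (h) (h)) (t))))  →  (u (q (t) (h) (t)) (q (t) (u (h) (h)) (t)))
4. (u (q (t) (h) (t)) (q (t) (u (h) (h)) (t)))  →  (u (q (t) (h) (t)) (q (t) (h) (t)))


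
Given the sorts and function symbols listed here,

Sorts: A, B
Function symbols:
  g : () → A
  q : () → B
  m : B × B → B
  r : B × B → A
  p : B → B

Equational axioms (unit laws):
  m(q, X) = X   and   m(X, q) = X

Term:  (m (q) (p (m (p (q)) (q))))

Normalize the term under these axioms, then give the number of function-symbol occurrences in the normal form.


size = 3

1. (m (q) (p (m (p (q)) (q))))  →  (p (m (p (q)) (q)))
2. (p (m (p (q)) (q)))  →  (p (p (q)))
normal form: (p (p (q)))


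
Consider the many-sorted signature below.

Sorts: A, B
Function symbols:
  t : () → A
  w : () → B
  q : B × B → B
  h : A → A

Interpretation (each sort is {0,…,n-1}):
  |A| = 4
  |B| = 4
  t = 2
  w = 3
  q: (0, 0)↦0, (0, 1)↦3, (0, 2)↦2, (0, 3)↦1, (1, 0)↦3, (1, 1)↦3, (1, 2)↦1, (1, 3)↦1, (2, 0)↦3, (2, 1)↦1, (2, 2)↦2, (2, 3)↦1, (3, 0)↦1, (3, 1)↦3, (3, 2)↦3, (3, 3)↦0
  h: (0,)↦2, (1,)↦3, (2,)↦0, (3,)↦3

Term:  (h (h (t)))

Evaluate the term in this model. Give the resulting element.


value = 2

  t = 2
  (h (t)) = h(2,) = 0
  (h (h (t))) = h(0,) = 2


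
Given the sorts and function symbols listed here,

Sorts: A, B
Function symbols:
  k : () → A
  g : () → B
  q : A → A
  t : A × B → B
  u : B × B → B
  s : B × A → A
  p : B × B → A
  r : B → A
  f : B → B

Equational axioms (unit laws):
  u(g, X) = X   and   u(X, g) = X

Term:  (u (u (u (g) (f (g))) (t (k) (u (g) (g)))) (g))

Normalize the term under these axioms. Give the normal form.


1. (u (u (u (g) (f (g))) (t (k) (u (g) (g)))) (g))  →  (u (u (g) (f (g))) (t (k) (u (g) (g))))
2. (u (u (g) (f (g))) (t (k) (u (g) (g))))  →  (u (f (g)) (t (k) (u (g) (g))))
3. (u (f (g)) (t (k) (u (g) (g))))  →  (u (f (g)) (t (k) (g)))

normal form = (u (f (g)) (t (k) (g)))


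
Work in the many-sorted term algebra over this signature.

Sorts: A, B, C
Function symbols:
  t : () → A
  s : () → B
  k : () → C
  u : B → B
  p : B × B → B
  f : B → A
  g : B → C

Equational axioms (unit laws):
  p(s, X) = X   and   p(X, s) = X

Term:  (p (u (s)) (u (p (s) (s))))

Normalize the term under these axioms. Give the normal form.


1. (p (u (s)) (u (p (s) (s))))  →  (p (u (s)) (u (s)))

normal form = (p (u (s)) (u (s)))


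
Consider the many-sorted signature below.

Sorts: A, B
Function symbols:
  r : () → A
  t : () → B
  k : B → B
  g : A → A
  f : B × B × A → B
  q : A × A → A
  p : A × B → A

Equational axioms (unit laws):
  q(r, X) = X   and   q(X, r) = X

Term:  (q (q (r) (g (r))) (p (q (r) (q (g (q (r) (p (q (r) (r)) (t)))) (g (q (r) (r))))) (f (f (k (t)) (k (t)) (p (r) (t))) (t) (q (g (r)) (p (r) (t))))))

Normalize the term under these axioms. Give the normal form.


normal form = (q (g (r)) (p (q (g (p (r) (t))) (g (r))) (f (f (k (t)) (k (t)) (p (r) (t))) (t) (q (g (r)) (p (r) (t))))))

1. (q (q (r) (g (r))) (p (q (r) (q (g (q (r) (p (q (r) (r)) (t)))) (g (q (r) (r))))) (f (f (k (t)) (k (t)) (p (r) (t))) (t) (q (g (r)) (p (r) (t))))))  →  (q (g (r)) (p (q (r) (q (g (q (r) (p (q (r) (r)) (t)))) (g (q (r) (r))))) (f (f (k (t)) (k (t)) (p (r) (t))) (t) (q (g (r)) (p (r) (t))))))
2. (q (g (r)) (p (q (r) (q (g (q (r) (p (q (r) (r)) (t)))) (g (q (r) (r))))) (f (f (k (t)) (k (t)) (p (r) (t))) (t) (q (g (r)) (p (r) (t))))))  →  (q (g (r)) (p (q (g (q (r) (p (q (r) (r)) (t)))) (g (q (r) (r)))) (f (f (k (t)) (k (t)) (p (r) (t))) (t) (q (g (r)) (p (r) (t))))))
3. (q (g (r)) (p (q (g (q (r) (p (q (r) (r)) (t)))) (g (q (r) (r)))) (f (f (k (t)) (k (t)) (p (r) (t))) (t) (q (g (r)) (p (r) (t))))))  →  (q (g (r)) (p (q (g (p (q (r) (r)) (t))) (g (q (r) (r)))) (f (f (k (t)) (k (t)) (p (r) (t))) (t) (q (g (r)) (p (r) (t))))))
4. (q (g (r)) (p (q (g (p (q (r) (r)) (t))) (g (q (r) (r)))) (f (f (k (t)) (k (t)) (p (r) (t))) (t) (q (g (r)) (p (r) (t))))))  →  (q (g (r)) (p (q (g (p (r) (t))) (g (q (r) (r)))) (f (f (k (t)) (k (t)) (p (r) (t))) (t) (q (g (r)) (p (r) (t))))))
5. (q (g (r)) (p (q (g (p (r) (t))) (g (q (r) (r)))) (f (f (k (t)) (k (t)) (p (r) (t))) (t) (q (g (r)) (p (r) (t))))))  →  (q (g (r)) (p (q (g (p (r) (t))) (g (r))) (f (f (k (t)) (k (t)) (p (r) (t))) (t) (q (g (r)) (p (r) (t))))))


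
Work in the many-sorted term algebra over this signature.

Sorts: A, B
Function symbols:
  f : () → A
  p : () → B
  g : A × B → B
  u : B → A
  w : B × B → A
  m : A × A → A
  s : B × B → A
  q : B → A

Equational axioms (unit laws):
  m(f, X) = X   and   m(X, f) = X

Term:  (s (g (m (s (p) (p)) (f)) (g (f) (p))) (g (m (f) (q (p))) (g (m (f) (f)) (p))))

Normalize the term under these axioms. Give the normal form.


normal form = (s (g (s (p) (p)) (g (f) (p))) (g (q (p)) (g (f) (p))))

1. (s (g (m (s (p) (p)) (f)) (g (f) (p))) (g (m (f) (q (p))) (g (m (f) (f)) (p))))  →  (s (g (s (p) (p)) (g (f) (p))) (g (m (f) (q (p))) (g (m (f) (f)) (p))))
2. (s (g (s (p) (p)) (g (f) (p))) (g (m (f) (q (p))) (g (m (f) (f)) (p))))  →  (s (g (s (p) (p)) (g (f) (p))) (g (q (p)) (g (m (f) (f)) (p))))
3. (s (g (s (p) (p)) (g (f) (p))) (g (q (p)) (g (m (f) (f)) (p))))  →  (s (g (s (p) (p)) (g (f) (p))) (g (q (p)) (g (f) (p))))


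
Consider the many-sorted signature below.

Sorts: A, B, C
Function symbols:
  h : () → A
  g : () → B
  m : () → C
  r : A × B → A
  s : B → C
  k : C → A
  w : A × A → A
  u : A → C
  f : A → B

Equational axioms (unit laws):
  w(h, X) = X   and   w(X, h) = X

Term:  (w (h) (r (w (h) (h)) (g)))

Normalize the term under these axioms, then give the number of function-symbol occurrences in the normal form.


size = 3

1. (w (h) (r (w (h) (h)) (g)))  →  (r (w (h) (h)) (g))
2. (r (w (h) (h)) (g))  →  (r (h) (g))
normal form: (r (h) (g))


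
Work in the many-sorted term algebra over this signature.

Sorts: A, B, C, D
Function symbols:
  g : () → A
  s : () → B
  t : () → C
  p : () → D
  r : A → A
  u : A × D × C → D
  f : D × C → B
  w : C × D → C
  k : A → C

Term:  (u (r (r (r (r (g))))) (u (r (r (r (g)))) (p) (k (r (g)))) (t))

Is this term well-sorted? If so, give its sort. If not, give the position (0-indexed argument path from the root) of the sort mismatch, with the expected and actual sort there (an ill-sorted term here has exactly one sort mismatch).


          (g) : A
        (r (g)) : A
      (r (r (g))) : A
    (r (r (r (g)))) : A
  (r (r (r (r (g))))) : A
          (g) : A
        (r (g)) : A
      (r (r (g))) : A
    (r (r (r (g)))) : A
    (p) : D
        (g) : A
      (r (g)) : A
    (k (r (g))) : C
  (u (r (r (r (g)))) (p) (k (r (g)))) : D
  (t) : C
(u (r (r (r (r (g))))) (u (r (r (r (g)))) (p) (k (r (g)))) (t)) : D

well-sorted; sort = D


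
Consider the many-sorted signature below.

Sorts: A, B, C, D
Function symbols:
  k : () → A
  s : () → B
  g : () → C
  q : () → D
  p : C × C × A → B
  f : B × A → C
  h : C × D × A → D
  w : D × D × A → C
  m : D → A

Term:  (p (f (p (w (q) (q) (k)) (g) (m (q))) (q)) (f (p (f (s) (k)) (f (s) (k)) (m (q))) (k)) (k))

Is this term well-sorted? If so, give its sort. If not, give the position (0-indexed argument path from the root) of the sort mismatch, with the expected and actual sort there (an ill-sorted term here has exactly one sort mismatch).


        (q) : D
        (q) : D
        (k) : A
      (w (q) (q) (k)) : C
      (g) : C
        (q) : D
      (m (q)) : A
    (p (w (q) (q) (k)) (g) (m (q))) : B
    (q) : D
  (f (p (w (q) (q) (k)) (g) (m (q))) (q)) : ✗ arg 1 at [0, 1] has sort D, expected A
        (s) : B
        (k) : A
      (f (s) (k)) : C
        (s) : B
        (k) : A
      (f (s) (k)) : C
        (q) : D
      (m (q)) : A
    (p (f (s) (k)) (f (s) (k)) (m (q))) : B
    (k) : A
  (f (p (f (s) (k)) (f (s) (k)) (m (q))) (k)) : C
  (k) : A

ill-sorted at position [0, 1]: expected A, got D


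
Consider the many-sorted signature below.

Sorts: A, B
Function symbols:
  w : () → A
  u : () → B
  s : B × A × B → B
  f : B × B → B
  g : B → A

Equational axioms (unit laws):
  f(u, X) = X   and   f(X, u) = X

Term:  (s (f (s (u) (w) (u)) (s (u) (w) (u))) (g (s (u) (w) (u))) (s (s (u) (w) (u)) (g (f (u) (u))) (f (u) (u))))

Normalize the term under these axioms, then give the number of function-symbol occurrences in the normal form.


size = 23

1. (s (f (s (u) (w) (u)) (s (u) (w) (u))) (g (s (u) (w) (u))) (s (s (u) (w) (u)) (g (f (u) (u))) (f (u) (u))))  →  (s (f (s (u) (w) (u)) (s (u) (w) (u))) (g (s (u) (w) (u))) (s (s (u) (w) (u)) (g (u)) (f (u) (u))))
2. (s (f (s (u) (w) (u)) (s (u) (w) (u))) (g (s (u) (w) (u))) (s (s (u) (w) (u)) (g (u)) (f (u) (u))))  →  (s (f (s (u) (w) (u)) (s (u) (w) (u))) (g (s (u) (w) (u))) (s (s (u) (w) (u)) (g (u)) (u)))
normal form: (s (f (s (u) (w) (u)) (s (u) (w) (u))) (g (s (u) (w) (u))) (s (s (u) (w) (u)) (g (u)) (u)))


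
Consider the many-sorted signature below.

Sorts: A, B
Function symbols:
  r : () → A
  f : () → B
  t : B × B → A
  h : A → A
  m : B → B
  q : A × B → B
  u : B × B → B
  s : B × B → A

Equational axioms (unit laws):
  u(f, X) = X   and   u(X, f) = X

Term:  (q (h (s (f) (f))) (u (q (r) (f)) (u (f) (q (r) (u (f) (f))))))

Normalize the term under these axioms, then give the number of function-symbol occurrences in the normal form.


1. (q (h (s (f) (f))) (u (q (r) (f)) (u (f) (q (r) (u (f) (f))))))  →  (q (h (s (f) (f))) (u (q (r) (f)) (q (r) (u (f) (f)))))
2. (q (h (s (f) (f))) (u (q (r) (f)) (q (r) (u (f) (f)))))  →  (q (h (s (f) (f))) (u (q (r) (f)) (q (r) (f))))
normal form: (q (h (s (f) (f))) (u (q (r) (f)) (q (r) (f))))

size = 12


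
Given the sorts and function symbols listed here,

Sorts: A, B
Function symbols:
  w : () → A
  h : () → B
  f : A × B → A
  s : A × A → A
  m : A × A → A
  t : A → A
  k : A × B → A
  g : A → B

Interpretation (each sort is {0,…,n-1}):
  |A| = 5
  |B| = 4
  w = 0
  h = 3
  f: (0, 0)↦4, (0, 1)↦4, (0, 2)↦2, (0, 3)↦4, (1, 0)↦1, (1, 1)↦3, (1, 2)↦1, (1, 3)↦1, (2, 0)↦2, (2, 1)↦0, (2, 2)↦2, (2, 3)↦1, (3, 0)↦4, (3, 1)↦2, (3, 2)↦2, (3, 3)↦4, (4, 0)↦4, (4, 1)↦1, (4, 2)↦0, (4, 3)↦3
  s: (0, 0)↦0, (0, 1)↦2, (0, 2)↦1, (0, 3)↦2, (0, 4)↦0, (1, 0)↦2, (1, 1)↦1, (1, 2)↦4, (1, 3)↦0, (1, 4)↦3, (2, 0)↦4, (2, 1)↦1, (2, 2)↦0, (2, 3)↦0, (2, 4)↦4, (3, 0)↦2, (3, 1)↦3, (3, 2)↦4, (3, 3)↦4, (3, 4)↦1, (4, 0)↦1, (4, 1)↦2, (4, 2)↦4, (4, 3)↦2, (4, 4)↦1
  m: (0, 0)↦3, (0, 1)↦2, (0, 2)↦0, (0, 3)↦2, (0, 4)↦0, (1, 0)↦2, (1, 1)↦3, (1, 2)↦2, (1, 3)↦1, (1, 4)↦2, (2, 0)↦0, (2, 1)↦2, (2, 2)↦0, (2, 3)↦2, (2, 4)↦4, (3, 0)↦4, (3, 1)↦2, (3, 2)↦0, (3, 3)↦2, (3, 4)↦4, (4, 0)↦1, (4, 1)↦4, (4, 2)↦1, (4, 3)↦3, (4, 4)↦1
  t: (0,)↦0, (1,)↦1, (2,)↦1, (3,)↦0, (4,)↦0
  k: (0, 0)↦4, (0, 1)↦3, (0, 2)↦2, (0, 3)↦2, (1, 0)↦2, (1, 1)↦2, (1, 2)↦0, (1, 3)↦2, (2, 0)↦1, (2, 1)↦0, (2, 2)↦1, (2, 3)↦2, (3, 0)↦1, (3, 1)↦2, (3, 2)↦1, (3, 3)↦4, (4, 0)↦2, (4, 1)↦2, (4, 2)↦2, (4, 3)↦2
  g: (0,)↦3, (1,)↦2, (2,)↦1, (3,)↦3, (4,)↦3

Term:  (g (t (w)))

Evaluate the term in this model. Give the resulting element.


value = 3

  w = 0
  (t (w)) = t(0,) = 0
  (g (t (w))) = g(0,) = 3


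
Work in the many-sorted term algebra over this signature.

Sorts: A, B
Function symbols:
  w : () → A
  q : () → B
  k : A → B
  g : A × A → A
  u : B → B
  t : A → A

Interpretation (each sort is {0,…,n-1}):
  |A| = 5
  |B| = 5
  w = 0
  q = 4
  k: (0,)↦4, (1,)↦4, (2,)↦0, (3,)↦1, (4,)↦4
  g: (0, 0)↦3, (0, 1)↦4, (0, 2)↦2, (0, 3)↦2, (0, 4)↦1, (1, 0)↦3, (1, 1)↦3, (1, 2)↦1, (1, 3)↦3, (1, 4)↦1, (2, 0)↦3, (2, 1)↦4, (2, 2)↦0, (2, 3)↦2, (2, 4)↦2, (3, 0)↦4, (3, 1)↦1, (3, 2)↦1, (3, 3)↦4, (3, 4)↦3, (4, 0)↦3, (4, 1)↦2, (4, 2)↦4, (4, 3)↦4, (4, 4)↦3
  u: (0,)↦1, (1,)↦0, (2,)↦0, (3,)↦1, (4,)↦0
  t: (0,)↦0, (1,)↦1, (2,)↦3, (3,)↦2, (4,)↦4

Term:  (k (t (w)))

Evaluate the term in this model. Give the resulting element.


value = 4

  w = 0
  (t (w)) = t(0,) = 0
  (k (t (w))) = k(0,) = 4


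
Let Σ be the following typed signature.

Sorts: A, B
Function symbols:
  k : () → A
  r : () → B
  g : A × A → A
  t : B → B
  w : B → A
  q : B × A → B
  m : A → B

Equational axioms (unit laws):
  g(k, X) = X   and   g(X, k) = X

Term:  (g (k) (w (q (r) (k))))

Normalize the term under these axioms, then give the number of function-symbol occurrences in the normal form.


1. (g (k) (w (q (r) (k))))  →  (w (q (r) (k)))
normal form: (w (q (r) (k)))

size = 4


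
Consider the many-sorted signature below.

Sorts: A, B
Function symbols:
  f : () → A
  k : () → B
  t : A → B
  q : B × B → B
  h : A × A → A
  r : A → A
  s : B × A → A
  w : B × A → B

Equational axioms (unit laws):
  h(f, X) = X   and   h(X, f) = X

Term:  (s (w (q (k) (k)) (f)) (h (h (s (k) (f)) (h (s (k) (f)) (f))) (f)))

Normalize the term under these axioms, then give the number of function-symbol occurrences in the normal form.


1. (s (w (q (k) (k)) (f)) (h (h (s (k) (f)) (h (s (k) (f)) (f))) (f)))  →  (s (w (q (k) (k)) (f)) (h (s (k) (f)) (h (s (k) (f)) (f))))
2. (s (w (q (k) (k)) (f)) (h (s (k) (f)) (h (s (k) (f)) (f))))  →  (s (w (q (k) (k)) (f)) (h (s (k) (f)) (s (k) (f))))
normal form: (s (w (q (k) (k)) (f)) (h (s (k) (f)) (s (k) (f))))

size = 13


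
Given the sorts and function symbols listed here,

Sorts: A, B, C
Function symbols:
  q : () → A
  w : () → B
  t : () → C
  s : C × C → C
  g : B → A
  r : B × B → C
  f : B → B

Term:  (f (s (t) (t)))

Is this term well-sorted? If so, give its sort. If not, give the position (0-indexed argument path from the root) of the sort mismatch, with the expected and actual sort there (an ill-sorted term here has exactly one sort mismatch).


    (t) : C
    (t) : C
  (s (t) (t)) : C
(f (s (t) (t))) : ✗ arg 0 at [0] has sort C, expected B

ill-sorted at position [0]: expected B, got C


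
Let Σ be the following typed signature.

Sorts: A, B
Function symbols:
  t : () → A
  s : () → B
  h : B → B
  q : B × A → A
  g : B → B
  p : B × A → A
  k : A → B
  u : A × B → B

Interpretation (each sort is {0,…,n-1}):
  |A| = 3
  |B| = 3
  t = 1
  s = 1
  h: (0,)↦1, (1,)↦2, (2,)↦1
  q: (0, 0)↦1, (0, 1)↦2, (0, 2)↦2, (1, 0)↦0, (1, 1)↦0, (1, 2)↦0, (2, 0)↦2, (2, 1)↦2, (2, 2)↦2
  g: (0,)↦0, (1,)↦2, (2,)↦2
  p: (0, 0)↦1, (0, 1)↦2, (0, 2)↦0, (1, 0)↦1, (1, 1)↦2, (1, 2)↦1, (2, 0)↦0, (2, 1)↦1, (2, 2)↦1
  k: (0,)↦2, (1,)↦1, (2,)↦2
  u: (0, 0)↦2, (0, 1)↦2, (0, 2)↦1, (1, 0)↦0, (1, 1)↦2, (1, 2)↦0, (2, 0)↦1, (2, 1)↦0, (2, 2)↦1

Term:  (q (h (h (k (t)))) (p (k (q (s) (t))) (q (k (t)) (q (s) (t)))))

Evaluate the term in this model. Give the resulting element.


  t = 1
  (k (t)) = k(1,) = 1
  (h (k (t))) = h(1,) = 2
  (h (h (k (t)))) = h(2,) = 1
  s = 1
  t = 1
  (q (s) (t)) = q(1, 1) = 0
  (k (q (s) (t))) = k(0,) = 2
  t = 1
  (k (t)) = k(1,) = 1
  s = 1
  t = 1
  (q (s) (t)) = q(1, 1) = 0
  (q (k (t)) (q (s) (t))) = q(1, 0) = 0
  (p (k (q (s) (t))) (q (k (t)) (q (s) (t)))) = p(2, 0) = 0
  (q (h (h (k (t)))) (p (k (q (s) (t))) (q (k (t)) (q (s) (t))))) = q(1, 0) = 0

value = 0


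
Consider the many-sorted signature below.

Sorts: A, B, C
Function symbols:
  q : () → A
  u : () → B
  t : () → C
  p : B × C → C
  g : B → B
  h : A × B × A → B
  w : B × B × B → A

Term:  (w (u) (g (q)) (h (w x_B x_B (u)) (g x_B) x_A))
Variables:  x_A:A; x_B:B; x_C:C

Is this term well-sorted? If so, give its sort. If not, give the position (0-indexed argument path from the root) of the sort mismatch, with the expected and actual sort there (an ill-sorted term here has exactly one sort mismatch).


ill-sorted at position [1, 0]: expected B, got A

  (u) : B
    (q) : A
  (g (q)) : ✗ arg 0 at [1, 0] has sort A, expected B
      x_B : B
      x_B : B
      (u) : B
    (w x_B x_B (u)) : A
      x_B : B
    (g x_B) : B
    x_A : A
  (h (w x_B x_B (u)) (g x_B) x_A) : B


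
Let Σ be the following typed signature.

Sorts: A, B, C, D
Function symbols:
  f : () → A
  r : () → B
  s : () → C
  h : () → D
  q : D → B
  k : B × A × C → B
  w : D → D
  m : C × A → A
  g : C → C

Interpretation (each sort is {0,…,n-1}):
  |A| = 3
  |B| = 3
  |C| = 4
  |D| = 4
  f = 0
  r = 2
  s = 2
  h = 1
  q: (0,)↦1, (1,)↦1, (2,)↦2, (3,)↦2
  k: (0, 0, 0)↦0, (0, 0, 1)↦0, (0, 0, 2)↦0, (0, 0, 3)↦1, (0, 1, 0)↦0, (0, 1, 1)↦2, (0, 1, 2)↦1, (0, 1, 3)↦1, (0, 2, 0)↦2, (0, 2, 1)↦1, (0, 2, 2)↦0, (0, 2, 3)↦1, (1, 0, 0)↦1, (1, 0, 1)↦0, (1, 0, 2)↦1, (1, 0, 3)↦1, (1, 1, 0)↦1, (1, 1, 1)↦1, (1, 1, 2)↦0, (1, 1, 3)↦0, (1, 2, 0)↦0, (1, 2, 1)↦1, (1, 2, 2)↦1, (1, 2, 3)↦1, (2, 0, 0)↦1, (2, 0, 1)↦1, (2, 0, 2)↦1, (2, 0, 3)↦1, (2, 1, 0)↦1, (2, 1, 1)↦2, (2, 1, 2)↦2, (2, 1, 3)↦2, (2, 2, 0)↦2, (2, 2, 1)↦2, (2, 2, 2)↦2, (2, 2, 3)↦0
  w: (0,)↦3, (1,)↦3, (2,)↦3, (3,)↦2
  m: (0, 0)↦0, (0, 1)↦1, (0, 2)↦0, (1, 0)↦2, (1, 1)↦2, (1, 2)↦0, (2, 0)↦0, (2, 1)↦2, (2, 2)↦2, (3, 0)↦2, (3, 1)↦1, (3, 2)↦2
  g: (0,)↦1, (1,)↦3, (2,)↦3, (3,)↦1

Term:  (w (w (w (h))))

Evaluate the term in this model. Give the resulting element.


value = 3

  h = 1
  (w (h)) = w(1,) = 3
  (w (w (h))) = w(3,) = 2
  (w (w (w (h)))) = w(2,) = 3


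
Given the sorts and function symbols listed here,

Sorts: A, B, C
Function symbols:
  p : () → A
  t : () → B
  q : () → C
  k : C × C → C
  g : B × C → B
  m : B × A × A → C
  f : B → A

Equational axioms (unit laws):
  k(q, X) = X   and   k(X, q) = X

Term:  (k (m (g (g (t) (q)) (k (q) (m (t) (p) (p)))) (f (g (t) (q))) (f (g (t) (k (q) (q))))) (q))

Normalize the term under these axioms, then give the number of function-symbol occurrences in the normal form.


1. (k (m (g (g (t) (q)) (k (q) (m (t) (p) (p)))) (f (g (t) (q))) (f (g (t) (k (q) (q))))) (q))  →  (m (g (g (t) (q)) (k (q) (m (t) (p) (p)))) (f (g (t) (q))) (f (g (t) (k (q) (q)))))
2. (m (g (g (t) (q)) (k (q) (m (t) (p) (p)))) (f (g (t) (q))) (f (g (t) (k (q) (q)))))  →  (m (g (g (t) (q)) (m (t) (p) (p))) (f (g (t) (q))) (f (g (t) (k (q) (q)))))
3. (m (g (g (t) (q)) (m (t) (p) (p))) (f (g (t) (q))) (f (g (t) (k (q) (q)))))  →  (m (g (g (t) (q)) (m (t) (p) (p))) (f (g (t) (q))) (f (g (t) (q))))
normal form: (m (g (g (t) (q)) (m (t) (p) (p))) (f (g (t) (q))) (f (g (t) (q))))

size = 17


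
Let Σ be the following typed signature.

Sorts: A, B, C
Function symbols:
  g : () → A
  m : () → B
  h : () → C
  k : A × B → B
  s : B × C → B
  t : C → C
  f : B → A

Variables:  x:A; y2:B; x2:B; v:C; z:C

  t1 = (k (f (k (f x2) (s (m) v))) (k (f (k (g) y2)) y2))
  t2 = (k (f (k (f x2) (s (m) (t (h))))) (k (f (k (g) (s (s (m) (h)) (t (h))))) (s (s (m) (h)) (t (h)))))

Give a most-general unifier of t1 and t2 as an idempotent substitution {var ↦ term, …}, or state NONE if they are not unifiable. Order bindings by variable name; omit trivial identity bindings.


{v ↦ (t (h)), y2 ↦ (s (s (m) (h)) (t (h)))}


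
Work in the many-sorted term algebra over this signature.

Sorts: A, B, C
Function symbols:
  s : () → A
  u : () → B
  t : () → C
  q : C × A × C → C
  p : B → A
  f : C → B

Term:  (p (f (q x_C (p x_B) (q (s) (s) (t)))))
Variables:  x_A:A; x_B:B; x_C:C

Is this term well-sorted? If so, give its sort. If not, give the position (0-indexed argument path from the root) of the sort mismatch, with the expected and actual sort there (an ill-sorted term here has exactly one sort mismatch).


      x_C : C
        x_B : B
      (p x_B) : A
        (s) : A
        (s) : A
        (t) : C
      (q (s) (s) (t)) : ✗ arg 0 at [0, 0, 2, 0] has sort A, expected C

ill-sorted at position [0, 0, 2, 0]: expected C, got A


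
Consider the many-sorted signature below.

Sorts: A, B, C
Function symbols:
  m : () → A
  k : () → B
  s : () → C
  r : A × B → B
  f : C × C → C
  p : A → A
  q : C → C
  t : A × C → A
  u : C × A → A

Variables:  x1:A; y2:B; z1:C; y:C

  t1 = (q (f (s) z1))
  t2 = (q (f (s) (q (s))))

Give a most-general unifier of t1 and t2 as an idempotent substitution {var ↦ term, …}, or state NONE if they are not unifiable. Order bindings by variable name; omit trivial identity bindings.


{z1 ↦ (q (s))}


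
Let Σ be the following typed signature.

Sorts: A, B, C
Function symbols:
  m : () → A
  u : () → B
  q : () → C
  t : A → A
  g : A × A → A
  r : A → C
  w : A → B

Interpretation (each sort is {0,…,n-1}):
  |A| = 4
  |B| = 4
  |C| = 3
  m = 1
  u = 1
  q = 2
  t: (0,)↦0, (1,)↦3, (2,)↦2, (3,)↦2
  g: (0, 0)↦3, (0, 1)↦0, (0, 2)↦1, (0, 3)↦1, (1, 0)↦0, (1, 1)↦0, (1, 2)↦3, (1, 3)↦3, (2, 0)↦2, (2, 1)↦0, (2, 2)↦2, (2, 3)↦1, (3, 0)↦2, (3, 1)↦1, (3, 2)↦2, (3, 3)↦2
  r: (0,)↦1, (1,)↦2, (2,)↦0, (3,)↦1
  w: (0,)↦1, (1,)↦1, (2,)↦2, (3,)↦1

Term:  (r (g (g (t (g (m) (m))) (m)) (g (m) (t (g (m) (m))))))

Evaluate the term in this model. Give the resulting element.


  m = 1
  m = 1
  (g (m) (m)) = g(1, 1) = 0
  (t (g (m) (m))) = t(0,) = 0
  m = 1
  (g (t (g (m) (m))) (m)) = g(0, 1) = 0
  m = 1
  m = 1
  m = 1
  (g (m) (m)) = g(1, 1) = 0
  (t (g (m) (m))) = t(0,) = 0
  (g (m) (t (g (m) (m)))) = g(1, 0) = 0
  (g (g (t (g (m) (m))) (m)) (g (m) (t (g (m) (m))))) = g(0, 0) = 3
  (r (g (g (t (g (m) (m))) (m)) (g (m) (t (g (m) (m)))))) = r(3,) = 1

value = 1


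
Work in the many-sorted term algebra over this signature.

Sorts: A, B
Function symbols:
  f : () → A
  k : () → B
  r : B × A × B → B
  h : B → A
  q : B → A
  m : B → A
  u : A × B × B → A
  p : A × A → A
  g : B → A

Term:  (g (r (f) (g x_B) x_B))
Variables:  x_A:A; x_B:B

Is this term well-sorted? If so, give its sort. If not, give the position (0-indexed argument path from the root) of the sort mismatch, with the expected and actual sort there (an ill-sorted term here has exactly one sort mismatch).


ill-sorted at position [0, 0]: expected B, got A

    (f) : A
      x_B : B
    (g x_B) : A
    x_B : B
  (r (f) (g x_B) x_B) : ✗ arg 0 at [0, 0] has sort A, expected B


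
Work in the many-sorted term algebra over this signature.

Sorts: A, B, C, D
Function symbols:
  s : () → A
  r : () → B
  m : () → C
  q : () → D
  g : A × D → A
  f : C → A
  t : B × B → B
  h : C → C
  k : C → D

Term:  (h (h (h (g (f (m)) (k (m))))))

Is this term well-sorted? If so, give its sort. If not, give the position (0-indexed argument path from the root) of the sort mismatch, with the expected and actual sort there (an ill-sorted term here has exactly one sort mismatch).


          (m) : C
        (f (m)) : A
          (m) : C
        (k (m)) : D
      (g (f (m)) (k (m))) : A
    (h (g (f (m)) (k (m)))) : ✗ arg 0 at [0, 0, 0] has sort A, expected C

ill-sorted at position [0, 0, 0]: expected C, got A


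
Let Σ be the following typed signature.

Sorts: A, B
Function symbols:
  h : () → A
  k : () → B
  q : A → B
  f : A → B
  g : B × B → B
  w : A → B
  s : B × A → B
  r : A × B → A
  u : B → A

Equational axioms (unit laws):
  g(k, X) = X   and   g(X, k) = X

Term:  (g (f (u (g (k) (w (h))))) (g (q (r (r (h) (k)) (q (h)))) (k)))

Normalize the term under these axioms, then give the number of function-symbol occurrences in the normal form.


size = 12

1. (g (f (u (g (k) (w (h))))) (g (q (r (r (h) (k)) (q (h)))) (k)))  →  (g (f (u (w (h)))) (g (q (r (r (h) (k)) (q (h)))) (k)))
2. (g (f (u (w (h)))) (g (q (r (r (h) (k)) (q (h)))) (k)))  →  (g (f (u (w (h)))) (q (r (r (h) (k)) (q (h)))))
normal form: (g (f (u (w (h)))) (q (r (r (h) (k)) (q (h)))))


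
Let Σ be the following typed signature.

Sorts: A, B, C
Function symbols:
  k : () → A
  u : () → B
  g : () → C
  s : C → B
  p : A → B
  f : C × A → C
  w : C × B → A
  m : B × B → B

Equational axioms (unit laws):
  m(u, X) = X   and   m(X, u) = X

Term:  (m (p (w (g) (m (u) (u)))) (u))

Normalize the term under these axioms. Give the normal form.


normal form = (p (w (g) (u)))

1. (m (p (w (g) (m (u) (u)))) (u))  →  (p (w (g) (m (u) (u))))
2. (p (w (g) (m (u) (u))))  →  (p (w (g) (u)))


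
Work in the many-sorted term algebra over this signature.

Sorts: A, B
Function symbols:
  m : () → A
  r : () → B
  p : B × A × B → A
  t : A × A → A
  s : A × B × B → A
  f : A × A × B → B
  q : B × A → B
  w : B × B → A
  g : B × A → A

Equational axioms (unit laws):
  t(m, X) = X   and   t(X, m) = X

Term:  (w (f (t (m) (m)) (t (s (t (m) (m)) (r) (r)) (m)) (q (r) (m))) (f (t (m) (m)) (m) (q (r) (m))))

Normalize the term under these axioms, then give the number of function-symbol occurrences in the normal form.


size = 16

1. (w (f (t (m) (m)) (t (s (t (m) (m)) (r) (r)) (m)) (q (r) (m))) (f (t (m) (m)) (m) (q (r) (m))))  →  (w (f (m) (t (s (t (m) (m)) (r) (r)) (m)) (q (r) (m))) (f (t (m) (m)) (m) (q (r) (m))))
2. (w (f (m) (t (s (t (m) (m)) (r) (r)) (m)) (q (r) (m))) (f (t (m) (m)) (m) (q (r) (m))))  →  (w (f (m) (s (t (m) (m)) (r) (r)) (q (r) (m))) (f (t (m) (m)) (m) (q (r) (m))))
3. (w (f (m) (s (t (m) (m)) (r) (r)) (q (r) (m))) (f (t (m) (m)) (m) (q (r) (m))))  →  (w (f (m) (s (m) (r) (r)) (q (r) (m))) (f (t (m) (m)) (m) (q (r) (m))))
4. (w (f (m) (s (m) (r) (r)) (q (r) (m))) (f (t (m) (m)) (m) (q (r) (m))))  →  (w (f (m) (s (m) (r) (r)) (q (r) (m))) (f (m) (m) (q (r) (m))))
normal form: (w (f (m) (s (m) (r) (r)) (q (r) (m))) (f (m) (m) (q (r) (m))))


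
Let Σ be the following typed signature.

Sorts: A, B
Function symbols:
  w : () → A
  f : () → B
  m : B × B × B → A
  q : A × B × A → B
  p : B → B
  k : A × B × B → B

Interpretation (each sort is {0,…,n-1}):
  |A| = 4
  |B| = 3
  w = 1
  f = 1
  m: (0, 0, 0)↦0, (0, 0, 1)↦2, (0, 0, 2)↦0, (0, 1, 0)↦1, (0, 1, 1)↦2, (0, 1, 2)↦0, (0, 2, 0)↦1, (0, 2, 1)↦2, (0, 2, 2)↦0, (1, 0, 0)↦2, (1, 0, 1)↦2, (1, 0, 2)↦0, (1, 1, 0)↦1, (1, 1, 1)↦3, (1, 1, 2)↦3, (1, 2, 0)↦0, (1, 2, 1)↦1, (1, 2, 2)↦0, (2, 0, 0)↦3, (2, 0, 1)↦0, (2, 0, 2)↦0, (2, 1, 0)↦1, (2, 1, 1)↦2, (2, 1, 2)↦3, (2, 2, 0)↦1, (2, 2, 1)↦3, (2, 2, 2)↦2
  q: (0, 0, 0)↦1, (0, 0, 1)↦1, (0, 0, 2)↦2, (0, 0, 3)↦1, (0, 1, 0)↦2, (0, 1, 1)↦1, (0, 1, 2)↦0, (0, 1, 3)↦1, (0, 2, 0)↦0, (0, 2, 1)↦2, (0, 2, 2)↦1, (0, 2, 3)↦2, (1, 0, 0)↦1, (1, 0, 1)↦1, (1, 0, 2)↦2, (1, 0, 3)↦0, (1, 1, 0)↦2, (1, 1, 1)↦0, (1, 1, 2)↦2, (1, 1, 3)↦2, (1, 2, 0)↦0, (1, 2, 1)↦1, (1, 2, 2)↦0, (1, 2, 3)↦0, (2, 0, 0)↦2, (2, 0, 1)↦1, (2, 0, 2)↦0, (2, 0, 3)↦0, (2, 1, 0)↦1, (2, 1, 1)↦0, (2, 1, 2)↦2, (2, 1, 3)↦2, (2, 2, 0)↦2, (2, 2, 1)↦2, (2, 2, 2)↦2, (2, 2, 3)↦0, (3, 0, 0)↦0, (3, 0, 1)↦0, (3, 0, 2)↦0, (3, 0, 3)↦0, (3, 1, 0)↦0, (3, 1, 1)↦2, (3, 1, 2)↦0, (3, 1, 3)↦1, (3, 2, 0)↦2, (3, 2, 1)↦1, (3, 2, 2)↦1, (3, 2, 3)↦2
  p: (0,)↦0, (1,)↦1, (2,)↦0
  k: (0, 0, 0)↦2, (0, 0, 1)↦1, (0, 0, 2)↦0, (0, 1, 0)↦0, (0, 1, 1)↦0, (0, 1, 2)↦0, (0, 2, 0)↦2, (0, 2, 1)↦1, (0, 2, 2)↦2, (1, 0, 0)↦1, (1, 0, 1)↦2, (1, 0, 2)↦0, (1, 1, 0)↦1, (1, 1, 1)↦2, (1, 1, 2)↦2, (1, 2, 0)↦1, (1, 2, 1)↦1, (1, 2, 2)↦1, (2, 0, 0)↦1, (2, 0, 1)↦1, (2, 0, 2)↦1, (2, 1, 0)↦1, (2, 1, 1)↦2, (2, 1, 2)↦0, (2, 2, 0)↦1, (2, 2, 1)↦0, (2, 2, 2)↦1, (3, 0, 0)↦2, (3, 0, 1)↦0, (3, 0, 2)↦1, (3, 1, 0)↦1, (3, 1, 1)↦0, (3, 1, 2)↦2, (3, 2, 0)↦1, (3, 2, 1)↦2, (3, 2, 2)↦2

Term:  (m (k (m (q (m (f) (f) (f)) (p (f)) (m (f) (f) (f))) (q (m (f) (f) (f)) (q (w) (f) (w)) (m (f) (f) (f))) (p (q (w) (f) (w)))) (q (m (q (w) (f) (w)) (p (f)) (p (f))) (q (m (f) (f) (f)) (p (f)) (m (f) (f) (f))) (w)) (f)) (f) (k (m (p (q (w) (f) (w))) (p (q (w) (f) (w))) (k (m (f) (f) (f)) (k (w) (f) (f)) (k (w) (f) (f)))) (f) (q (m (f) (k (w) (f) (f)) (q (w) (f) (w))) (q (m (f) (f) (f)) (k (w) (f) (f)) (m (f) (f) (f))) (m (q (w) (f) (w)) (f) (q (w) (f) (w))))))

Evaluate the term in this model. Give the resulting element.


value = 1

  f = 1
  f = 1
  f = 1
  (m (f) (f) (f)) = m(1, 1, 1) = 3
  f = 1
  (p (f)) = p(1,) = 1
  f = 1
  f = 1
  f = 1
  (m (f) (f) (f)) = m(1, 1, 1) = 3
  (q (m (f) (f) (f)) (p (f)) (m (f) (f) (f))) = q(3, 1, 3) = 1
  f = 1
  f = 1
  f = 1
  (m (f) (f) (f)) = m(1, 1, 1) = 3
  w = 1
  f = 1
  w = 1
  (q (w) (f) (w)) = q(1, 1, 1) = 0
  f = 1
  f = 1
  f = 1
  (m (f) (f) (f)) = m(1, 1, 1) = 3
  (q (m (f) (f) (f)) (q (w) (f) (w)) (m (f) (f) (f))) = q(3, 0, 3) = 0
  w = 1
  f = 1
  w = 1
  (q (w) (f) (w)) = q(1, 1, 1) = 0
  (p (q (w) (f) (w))) = p(0,) = 0
  (m (q (m (f) (f) (f)) (p (f)) (m (f) (f) (f))) (q (m (f) (f) (f)) (q (w) (f) (w)) (m (f) (f) (f))) (p (q (w) (f) (w)))) = m(1, 0, 0) = 2
  w = 1
  f = 1
  w = 1
  (q (w) (f) (w)) = q(1, 1, 1) = 0
  f = 1
  (p (f)) = p(1,) = 1
  f = 1
  (p (f)) = p(1,) = 1
  (m (q (w) (f) (w)) (p (f)) (p (f))) = m(0, 1, 1) = 2
  f = 1
  f = 1
  f = 1
  (m (f) (f) (f)) = m(1, 1, 1) = 3
  f = 1
  (p (f)) = p(1,) = 1
  f = 1
  f = 1
  f = 1
  (m (f) (f) (f)) = m(1, 1, 1) = 3
  (q (m (f) (f) (f)) (p (f)) (m (f) (f) (f))) = q(3, 1, 3) = 1
  w = 1
  (q (m (q (w) (f) (w)) (p (f)) (p (f))) (q (m (f) (f) (f)) (p (f)) (m (f) (f) (f))) (w)) = q(2, 1, 1) = 0
  f = 1
  (k (m (q (m (f) (f) (f)) (p (f)) (m (f) (f) (f))) (q (m (f) (f) (f)) (q (w) (f) (w)) (m (f) (f) (f))) (p (q (w) (f) (w)))) (q (m (q (w) (f) (w)) (p (f)) (p (f))) (q (m (f) (f) (f)) (p (f)) (m (f) (f) (f))) (w)) (f)) = k(2, 0, 1) = 1
  f = 1
  w = 1
  f = 1
  w = 1
  (q (w) (f) (w)) = q(1, 1, 1) = 0
  (p (q (w) (f) (w))) = p(0,) = 0
  w = 1
  f = 1
  w = 1
  (q (w) (f) (w)) = q(1, 1, 1) = 0
  (p (q (w) (f) (w))) = p(0,) = 0
  f = 1
  f = 1
  f = 1
  (m (f) (f) (f)) = m(1, 1, 1) = 3
  w = 1
  f = 1
  f = 1
  (k (w) (f) (f)) = k(1, 1, 1) = 2
  w = 1
  f = 1
  f = 1
  (k (w) (f) (f)) = k(1, 1, 1) = 2
  (k (m (f) (f) (f)) (k (w) (f) (f)) (k (w) (f) (f))) = k(3, 2, 2) = 2
  (m (p (q (w) (f) (w))) (p (q (w) (f) (w))) (k (m (f) (f) (f)) (k (w) (f) (f)) (k (w) (f) (f)))) = m(0, 0, 2) = 0
  f = 1
  f = 1
  w = 1
  f = 1
  f = 1
  (k (w) (f) (f)) = k(1, 1, 1) = 2
  w = 1
  f = 1
  w = 1
  (q (w) (f) (w)) = q(1, 1, 1) = 0
  (m (f) (k (w) (f) (f)) (q (w) (f) (w))) = m(1, 2, 0) = 0
  f = 1
  f = 1
  f = 1
  (m (f) (f) (f)) = m(1, 1, 1) = 3
  w = 1
  f = 1
  f = 1
  (k (w) (f) (f)) = k(1, 1, 1) = 2
  f = 1
  f = 1
  f = 1
  (m (f) (f) (f)) = m(1, 1, 1) = 3
  (q (m (f) (f) (f)) (k (w) (f) (f)) (m (f) (f) (f))) = q(3, 2, 3) = 2
  w = 1
  f = 1
  w = 1
  (q (w) (f) (w)) = q(1, 1, 1) = 0
  f = 1
  w = 1
  f = 1
  w = 1
  (q (w) (f) (w)) = q(1, 1, 1) = 0
  (m (q (w) (f) (w)) (f) (q (w) (f) (w))) = m(0, 1, 0) = 1
  (q (m (f) (k (w) (f) (f)) (q (w) (f) (w))) (q (m (f) (f) (f)) (k (w) (f) (f)) (m (f) (f) (f))) (m (q (w) (f) (w)) (f) (q (w) (f) (w)))) = q(0, 2, 1) = 2
  (k (m (p (q (w) (f) (w))) (p (q (w) (f) (w))) (k (m (f) (f) (f)) (k (w) (f) (f)) (k (w) (f) (f)))) (f) (q (m (f) (k (w) (f) (f)) (q (w) (f) (w))) (q (m (f) (f) (f)) (k (w) (f) (f)) (m (f) (f) (f))) (m (q (w) (f) (w)) (f) (q (w) (f) (w))))) = k(0, 1, 2) = 0
  (m (k (m (q (m (f) (f) (f)) (p (f)) (m (f) (f) (f))) (q (m (f) (f) (f)) (q (w) (f) (w)) (m (f) (f) (f))) (p (q (w) (f) (w)))) (q (m (q (w) (f) (w)) (p (f)) (p (f))) (q (m (f) (f) (f)) (p (f)) (m (f) (f) (f))) (w)) (f)) (f) (k (m (p (q (w) (f) (w))) (p (q (w) (f) (w))) (k (m (f) (f) (f)) (k (w) (f) (f)) (k (w) (f) (f)))) (f) (q (m (f) (k (w) (f) (f)) (q (w) (f) (w))) (q (m (f) (f) (f)) (k (w) (f) (f)) (m (f) (f) (f))) (m (q (w) (f) (w)) (f) (q (w) (f) (w)))))) = m(1, 1, 0) = 1


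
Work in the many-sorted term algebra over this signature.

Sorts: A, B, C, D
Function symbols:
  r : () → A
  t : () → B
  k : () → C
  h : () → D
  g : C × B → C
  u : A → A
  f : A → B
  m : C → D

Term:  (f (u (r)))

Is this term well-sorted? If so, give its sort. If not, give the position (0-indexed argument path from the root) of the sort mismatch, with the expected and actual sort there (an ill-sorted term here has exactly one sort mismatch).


    (r) : A
  (u (r)) : A
(f (u (r))) : B

well-sorted; sort = B


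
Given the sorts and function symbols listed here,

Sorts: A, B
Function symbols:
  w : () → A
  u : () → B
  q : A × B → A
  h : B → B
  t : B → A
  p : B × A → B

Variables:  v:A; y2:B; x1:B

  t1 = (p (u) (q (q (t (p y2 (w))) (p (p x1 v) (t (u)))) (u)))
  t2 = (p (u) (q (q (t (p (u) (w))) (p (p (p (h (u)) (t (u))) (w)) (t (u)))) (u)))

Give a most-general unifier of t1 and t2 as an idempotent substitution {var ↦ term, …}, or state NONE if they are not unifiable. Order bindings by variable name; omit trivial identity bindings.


{v ↦ (w), x1 ↦ (p (h (u)) (t (u))), y2 ↦ (u)}


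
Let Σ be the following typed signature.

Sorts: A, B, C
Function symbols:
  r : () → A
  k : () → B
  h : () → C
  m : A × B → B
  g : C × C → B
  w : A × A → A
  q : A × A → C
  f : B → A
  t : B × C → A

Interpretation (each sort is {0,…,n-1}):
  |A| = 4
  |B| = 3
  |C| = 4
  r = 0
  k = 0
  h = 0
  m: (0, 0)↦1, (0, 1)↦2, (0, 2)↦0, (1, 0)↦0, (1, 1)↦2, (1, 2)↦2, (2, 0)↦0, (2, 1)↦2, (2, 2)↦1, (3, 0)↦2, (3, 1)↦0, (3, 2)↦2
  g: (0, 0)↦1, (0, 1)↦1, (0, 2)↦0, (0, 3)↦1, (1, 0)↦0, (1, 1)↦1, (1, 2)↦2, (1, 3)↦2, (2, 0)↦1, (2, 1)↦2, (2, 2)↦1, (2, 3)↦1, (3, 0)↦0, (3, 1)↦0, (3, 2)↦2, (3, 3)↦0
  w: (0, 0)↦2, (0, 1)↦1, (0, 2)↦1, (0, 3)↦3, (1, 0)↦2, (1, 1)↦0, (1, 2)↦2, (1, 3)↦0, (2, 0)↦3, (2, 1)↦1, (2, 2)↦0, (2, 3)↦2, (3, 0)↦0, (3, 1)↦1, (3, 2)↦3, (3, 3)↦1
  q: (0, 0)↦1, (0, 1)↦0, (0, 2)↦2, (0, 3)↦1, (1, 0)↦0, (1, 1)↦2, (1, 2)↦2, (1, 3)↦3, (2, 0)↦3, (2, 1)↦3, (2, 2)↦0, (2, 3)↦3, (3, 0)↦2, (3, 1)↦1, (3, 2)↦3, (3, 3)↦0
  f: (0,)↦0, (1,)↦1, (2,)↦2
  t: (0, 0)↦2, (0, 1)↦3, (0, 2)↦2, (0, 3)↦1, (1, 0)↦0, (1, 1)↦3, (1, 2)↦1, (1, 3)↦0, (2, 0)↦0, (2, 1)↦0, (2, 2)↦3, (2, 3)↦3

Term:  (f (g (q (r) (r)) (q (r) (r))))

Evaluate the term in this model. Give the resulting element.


  r = 0
  r = 0
  (q (r) (r)) = q(0, 0) = 1
  r = 0
  r = 0
  (q (r) (r)) = q(0, 0) = 1
  (g (q (r) (r)) (q (r) (r))) = g(1, 1) = 1
  (f (g (q (r) (r)) (q (r) (r)))) = f(1,) = 1

value = 1


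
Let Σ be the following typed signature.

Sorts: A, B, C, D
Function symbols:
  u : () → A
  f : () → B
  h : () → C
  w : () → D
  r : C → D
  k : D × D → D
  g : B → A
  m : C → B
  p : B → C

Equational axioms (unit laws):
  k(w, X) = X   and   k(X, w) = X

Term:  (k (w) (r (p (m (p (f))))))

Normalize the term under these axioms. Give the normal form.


1. (k (w) (r (p (m (p (f))))))  →  (r (p (m (p (f)))))

normal form = (r (p (m (p (f)))))


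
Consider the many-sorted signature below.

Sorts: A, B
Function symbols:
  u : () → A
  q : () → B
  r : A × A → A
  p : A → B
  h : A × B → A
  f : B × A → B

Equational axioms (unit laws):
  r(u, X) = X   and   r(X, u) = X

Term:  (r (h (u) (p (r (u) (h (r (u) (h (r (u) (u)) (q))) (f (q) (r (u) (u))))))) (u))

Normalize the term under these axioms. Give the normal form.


1. (r (h (u) (p (r (u) (h (r (u) (h (r (u) (u)) (q))) (f (q) (r (u) (u))))))) (u))  →  (h (u) (p (r (u) (h (r (u) (h (r (u) (u)) (q))) (f (q) (r (u) (u)))))))
2. (h (u) (p (r (u) (h (r (u) (h (r (u) (u)) (q))) (f (q) (r (u) (u)))))))  →  (h (u) (p (h (r (u) (h (r (u) (u)) (q))) (f (q) (r (u) (u))))))
3. (h (u) (p (h (r (u) (h (r (u) (u)) (q))) (f (q) (r (u) (u))))))  →  (h (u) (p (h (h (r (u) (u)) (q)) (f (q) (r (u) (u))))))
4. (h (u) (p (h (h (r (u) (u)) (q)) (f (q) (r (u) (u))))))  →  (h (u) (p (h (h (u) (q)) (f (q) (r (u) (u))))))
5. (h (u) (p (h (h (u) (q)) (f (q) (r (u) (u))))))  →  (h (u) (p (h (h (u) (q)) (f (q) (u)))))

normal form = (h (u) (p (h (h (u) (q)) (f (q) (u)))))


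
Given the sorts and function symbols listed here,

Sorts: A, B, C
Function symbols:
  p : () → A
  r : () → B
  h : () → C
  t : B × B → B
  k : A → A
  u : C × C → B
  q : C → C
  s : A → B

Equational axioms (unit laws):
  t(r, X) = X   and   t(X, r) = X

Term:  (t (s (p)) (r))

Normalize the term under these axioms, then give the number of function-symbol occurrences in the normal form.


1. (t (s (p)) (r))  →  (s (p))
normal form: (s (p))

size = 2
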